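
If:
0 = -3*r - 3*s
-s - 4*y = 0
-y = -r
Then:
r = 0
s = 0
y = 0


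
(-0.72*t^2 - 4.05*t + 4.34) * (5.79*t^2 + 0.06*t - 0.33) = -4.1688*t^4 - 23.4927*t^3 + 25.1232*t^2 + 1.5969*t - 1.4322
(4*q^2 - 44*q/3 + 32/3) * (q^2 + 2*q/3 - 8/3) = 4*q^4 - 12*q^3 - 88*q^2/9 + 416*q/9 - 256/9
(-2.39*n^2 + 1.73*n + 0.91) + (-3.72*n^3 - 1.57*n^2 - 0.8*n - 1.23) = -3.72*n^3 - 3.96*n^2 + 0.93*n - 0.32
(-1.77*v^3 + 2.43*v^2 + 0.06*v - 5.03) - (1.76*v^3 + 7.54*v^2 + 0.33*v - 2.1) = -3.53*v^3 - 5.11*v^2 - 0.27*v - 2.93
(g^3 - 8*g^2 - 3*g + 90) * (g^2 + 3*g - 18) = g^5 - 5*g^4 - 45*g^3 + 225*g^2 + 324*g - 1620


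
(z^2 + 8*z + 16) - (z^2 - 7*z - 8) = 15*z + 24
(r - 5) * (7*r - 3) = 7*r^2 - 38*r + 15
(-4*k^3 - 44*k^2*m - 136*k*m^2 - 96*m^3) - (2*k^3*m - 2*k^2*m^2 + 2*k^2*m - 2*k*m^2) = -2*k^3*m - 4*k^3 + 2*k^2*m^2 - 46*k^2*m - 134*k*m^2 - 96*m^3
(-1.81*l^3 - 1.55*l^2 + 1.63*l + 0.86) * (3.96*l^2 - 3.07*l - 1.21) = -7.1676*l^5 - 0.5813*l^4 + 13.4034*l^3 + 0.277*l^2 - 4.6125*l - 1.0406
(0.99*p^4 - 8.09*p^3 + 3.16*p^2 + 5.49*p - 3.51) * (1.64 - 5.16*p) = -5.1084*p^5 + 43.368*p^4 - 29.5732*p^3 - 23.146*p^2 + 27.1152*p - 5.7564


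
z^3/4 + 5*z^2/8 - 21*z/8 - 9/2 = (z/4 + 1)*(z - 3)*(z + 3/2)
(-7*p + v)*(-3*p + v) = 21*p^2 - 10*p*v + v^2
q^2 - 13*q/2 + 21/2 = (q - 7/2)*(q - 3)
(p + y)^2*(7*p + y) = 7*p^3 + 15*p^2*y + 9*p*y^2 + y^3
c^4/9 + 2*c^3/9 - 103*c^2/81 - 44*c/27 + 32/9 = (c/3 + 1)^2*(c - 8/3)*(c - 4/3)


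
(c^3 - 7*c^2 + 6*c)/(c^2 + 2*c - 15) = c*(c^2 - 7*c + 6)/(c^2 + 2*c - 15)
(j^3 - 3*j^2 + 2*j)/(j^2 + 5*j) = (j^2 - 3*j + 2)/(j + 5)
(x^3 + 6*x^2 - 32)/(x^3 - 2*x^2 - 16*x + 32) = (x + 4)/(x - 4)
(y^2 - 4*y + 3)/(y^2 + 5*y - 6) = (y - 3)/(y + 6)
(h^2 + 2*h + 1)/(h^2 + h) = (h + 1)/h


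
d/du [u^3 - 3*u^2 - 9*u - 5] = 3*u^2 - 6*u - 9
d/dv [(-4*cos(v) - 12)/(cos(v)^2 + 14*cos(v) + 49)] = 4*(1 - cos(v))*sin(v)/(cos(v) + 7)^3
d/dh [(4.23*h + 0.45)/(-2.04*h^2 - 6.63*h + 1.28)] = (8.6292*h^2 + 1.836*h + 8.3979)/(4.1616*h^4 + 27.0504*h^3 + 38.7345*h^2 - 16.9728*h + 1.6384)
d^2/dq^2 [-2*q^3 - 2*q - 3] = -12*q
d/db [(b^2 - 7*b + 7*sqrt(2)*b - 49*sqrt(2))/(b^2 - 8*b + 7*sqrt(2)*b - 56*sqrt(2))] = -1/(b^2 - 16*b + 64)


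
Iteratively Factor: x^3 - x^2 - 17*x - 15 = (x + 3)*(x^2 - 4*x - 5) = (x + 1)*(x + 3)*(x - 5)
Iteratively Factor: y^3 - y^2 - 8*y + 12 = (y + 3)*(y^2 - 4*y + 4) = (y - 2)*(y + 3)*(y - 2)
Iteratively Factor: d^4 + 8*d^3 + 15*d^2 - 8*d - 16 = (d + 4)*(d^3 + 4*d^2 - d - 4) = (d - 1)*(d + 4)*(d^2 + 5*d + 4) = (d - 1)*(d + 1)*(d + 4)*(d + 4)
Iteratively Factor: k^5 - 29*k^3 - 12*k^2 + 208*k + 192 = (k + 1)*(k^4 - k^3 - 28*k^2 + 16*k + 192) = (k - 4)*(k + 1)*(k^3 + 3*k^2 - 16*k - 48) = (k - 4)*(k + 1)*(k + 3)*(k^2 - 16) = (k - 4)^2*(k + 1)*(k + 3)*(k + 4)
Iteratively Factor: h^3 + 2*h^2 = (h)*(h^2 + 2*h) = h*(h + 2)*(h)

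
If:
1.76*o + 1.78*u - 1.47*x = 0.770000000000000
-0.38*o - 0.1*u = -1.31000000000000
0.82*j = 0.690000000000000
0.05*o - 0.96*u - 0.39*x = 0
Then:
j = 0.84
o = 3.69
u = -0.93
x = 2.77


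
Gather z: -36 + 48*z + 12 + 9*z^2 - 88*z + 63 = 9*z^2 - 40*z + 39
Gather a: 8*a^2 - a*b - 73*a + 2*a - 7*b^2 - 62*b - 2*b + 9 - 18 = 8*a^2 + a*(-b - 71) - 7*b^2 - 64*b - 9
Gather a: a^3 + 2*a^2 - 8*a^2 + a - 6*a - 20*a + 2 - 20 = a^3 - 6*a^2 - 25*a - 18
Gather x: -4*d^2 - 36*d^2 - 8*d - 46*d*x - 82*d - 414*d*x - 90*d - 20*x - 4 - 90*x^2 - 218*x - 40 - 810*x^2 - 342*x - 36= -40*d^2 - 180*d - 900*x^2 + x*(-460*d - 580) - 80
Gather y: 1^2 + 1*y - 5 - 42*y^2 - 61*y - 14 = -42*y^2 - 60*y - 18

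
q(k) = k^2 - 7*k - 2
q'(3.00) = -1.00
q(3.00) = -14.00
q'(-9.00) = -25.00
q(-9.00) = 142.00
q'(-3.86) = -14.72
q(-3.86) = 39.92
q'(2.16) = -2.68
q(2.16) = -12.45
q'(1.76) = -3.48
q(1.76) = -11.22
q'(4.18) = 1.36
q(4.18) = -13.79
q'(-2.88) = -12.76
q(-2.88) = 26.45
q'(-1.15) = -9.30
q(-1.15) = 7.37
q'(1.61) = -3.78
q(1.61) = -10.68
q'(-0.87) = -8.74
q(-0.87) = 4.85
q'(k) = 2*k - 7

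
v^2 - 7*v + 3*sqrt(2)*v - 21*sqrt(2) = (v - 7)*(v + 3*sqrt(2))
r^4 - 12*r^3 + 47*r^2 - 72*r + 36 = (r - 6)*(r - 3)*(r - 2)*(r - 1)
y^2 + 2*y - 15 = (y - 3)*(y + 5)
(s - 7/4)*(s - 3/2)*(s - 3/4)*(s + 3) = s^4 - s^3 - 111*s^2/16 + 423*s/32 - 189/32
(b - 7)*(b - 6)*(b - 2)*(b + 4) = b^4 - 11*b^3 + 8*b^2 + 188*b - 336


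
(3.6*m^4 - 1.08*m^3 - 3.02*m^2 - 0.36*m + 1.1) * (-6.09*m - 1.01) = -21.924*m^5 + 2.9412*m^4 + 19.4826*m^3 + 5.2426*m^2 - 6.3354*m - 1.111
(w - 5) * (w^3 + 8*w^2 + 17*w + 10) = w^4 + 3*w^3 - 23*w^2 - 75*w - 50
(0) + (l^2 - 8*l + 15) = l^2 - 8*l + 15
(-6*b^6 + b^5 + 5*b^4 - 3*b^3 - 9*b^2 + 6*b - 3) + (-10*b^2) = -6*b^6 + b^5 + 5*b^4 - 3*b^3 - 19*b^2 + 6*b - 3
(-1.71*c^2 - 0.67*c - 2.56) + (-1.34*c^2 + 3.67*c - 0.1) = -3.05*c^2 + 3.0*c - 2.66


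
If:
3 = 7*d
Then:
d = 3/7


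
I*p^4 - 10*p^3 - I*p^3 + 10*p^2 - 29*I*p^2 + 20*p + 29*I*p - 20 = (p + I)*(p + 4*I)*(p + 5*I)*(I*p - I)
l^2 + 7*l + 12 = (l + 3)*(l + 4)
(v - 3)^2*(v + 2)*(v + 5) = v^4 + v^3 - 23*v^2 + 3*v + 90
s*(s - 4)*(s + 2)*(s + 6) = s^4 + 4*s^3 - 20*s^2 - 48*s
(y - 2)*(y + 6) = y^2 + 4*y - 12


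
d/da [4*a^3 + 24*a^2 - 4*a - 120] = 12*a^2 + 48*a - 4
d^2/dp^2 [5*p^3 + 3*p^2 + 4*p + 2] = 30*p + 6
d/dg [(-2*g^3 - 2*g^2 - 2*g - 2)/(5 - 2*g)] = 2*(4*g^3 - 13*g^2 - 10*g - 7)/(4*g^2 - 20*g + 25)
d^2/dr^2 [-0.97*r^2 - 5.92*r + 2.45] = -1.94000000000000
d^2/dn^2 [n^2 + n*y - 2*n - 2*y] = 2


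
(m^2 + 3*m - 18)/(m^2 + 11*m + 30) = (m - 3)/(m + 5)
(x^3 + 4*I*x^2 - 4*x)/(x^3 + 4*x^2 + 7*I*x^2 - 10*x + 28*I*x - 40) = x*(x + 2*I)/(x^2 + x*(4 + 5*I) + 20*I)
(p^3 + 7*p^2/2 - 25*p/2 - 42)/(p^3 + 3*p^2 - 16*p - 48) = (p - 7/2)/(p - 4)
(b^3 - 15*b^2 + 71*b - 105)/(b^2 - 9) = (b^2 - 12*b + 35)/(b + 3)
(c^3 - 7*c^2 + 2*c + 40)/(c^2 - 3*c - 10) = c - 4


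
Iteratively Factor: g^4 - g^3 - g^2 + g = (g - 1)*(g^3 - g) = (g - 1)^2*(g^2 + g) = (g - 1)^2*(g + 1)*(g)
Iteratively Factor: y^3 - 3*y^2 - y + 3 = (y + 1)*(y^2 - 4*y + 3) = (y - 1)*(y + 1)*(y - 3)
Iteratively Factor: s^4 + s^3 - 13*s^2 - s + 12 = (s - 3)*(s^3 + 4*s^2 - s - 4) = (s - 3)*(s + 4)*(s^2 - 1) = (s - 3)*(s - 1)*(s + 4)*(s + 1)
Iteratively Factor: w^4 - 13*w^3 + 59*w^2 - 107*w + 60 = (w - 1)*(w^3 - 12*w^2 + 47*w - 60) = (w - 3)*(w - 1)*(w^2 - 9*w + 20) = (w - 4)*(w - 3)*(w - 1)*(w - 5)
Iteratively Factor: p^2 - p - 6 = (p + 2)*(p - 3)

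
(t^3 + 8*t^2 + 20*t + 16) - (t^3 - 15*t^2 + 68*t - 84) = 23*t^2 - 48*t + 100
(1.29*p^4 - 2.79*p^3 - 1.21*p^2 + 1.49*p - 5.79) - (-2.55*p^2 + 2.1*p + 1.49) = 1.29*p^4 - 2.79*p^3 + 1.34*p^2 - 0.61*p - 7.28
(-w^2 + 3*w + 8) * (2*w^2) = -2*w^4 + 6*w^3 + 16*w^2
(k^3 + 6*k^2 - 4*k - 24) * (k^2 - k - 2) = k^5 + 5*k^4 - 12*k^3 - 32*k^2 + 32*k + 48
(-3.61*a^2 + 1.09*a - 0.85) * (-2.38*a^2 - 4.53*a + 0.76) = 8.5918*a^4 + 13.7591*a^3 - 5.6583*a^2 + 4.6789*a - 0.646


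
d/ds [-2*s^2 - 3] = -4*s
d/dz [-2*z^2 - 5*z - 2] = -4*z - 5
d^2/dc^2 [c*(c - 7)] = 2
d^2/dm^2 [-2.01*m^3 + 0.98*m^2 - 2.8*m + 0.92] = 1.96 - 12.06*m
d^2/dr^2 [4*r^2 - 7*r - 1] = 8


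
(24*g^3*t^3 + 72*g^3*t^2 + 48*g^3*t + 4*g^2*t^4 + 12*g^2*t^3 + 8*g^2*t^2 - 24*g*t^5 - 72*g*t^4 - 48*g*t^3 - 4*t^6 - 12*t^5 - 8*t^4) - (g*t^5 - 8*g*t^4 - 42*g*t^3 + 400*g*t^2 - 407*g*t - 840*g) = 24*g^3*t^3 + 72*g^3*t^2 + 48*g^3*t + 4*g^2*t^4 + 12*g^2*t^3 + 8*g^2*t^2 - 25*g*t^5 - 64*g*t^4 - 6*g*t^3 - 400*g*t^2 + 407*g*t + 840*g - 4*t^6 - 12*t^5 - 8*t^4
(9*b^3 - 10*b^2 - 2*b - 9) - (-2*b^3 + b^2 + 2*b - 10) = 11*b^3 - 11*b^2 - 4*b + 1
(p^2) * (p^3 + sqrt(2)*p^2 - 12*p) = p^5 + sqrt(2)*p^4 - 12*p^3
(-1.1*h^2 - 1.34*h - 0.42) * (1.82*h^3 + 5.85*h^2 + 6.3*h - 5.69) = -2.002*h^5 - 8.8738*h^4 - 15.5334*h^3 - 4.64*h^2 + 4.9786*h + 2.3898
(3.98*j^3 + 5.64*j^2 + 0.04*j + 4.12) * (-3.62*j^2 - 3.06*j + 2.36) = -14.4076*j^5 - 32.5956*j^4 - 8.0104*j^3 - 1.7264*j^2 - 12.5128*j + 9.7232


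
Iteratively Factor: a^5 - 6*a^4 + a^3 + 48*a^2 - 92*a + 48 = (a - 1)*(a^4 - 5*a^3 - 4*a^2 + 44*a - 48) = (a - 1)*(a + 3)*(a^3 - 8*a^2 + 20*a - 16) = (a - 2)*(a - 1)*(a + 3)*(a^2 - 6*a + 8) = (a - 4)*(a - 2)*(a - 1)*(a + 3)*(a - 2)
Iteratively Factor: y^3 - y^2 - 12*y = (y + 3)*(y^2 - 4*y) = y*(y + 3)*(y - 4)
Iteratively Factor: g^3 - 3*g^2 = (g)*(g^2 - 3*g) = g^2*(g - 3)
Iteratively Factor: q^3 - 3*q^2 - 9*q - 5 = (q + 1)*(q^2 - 4*q - 5) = (q + 1)^2*(q - 5)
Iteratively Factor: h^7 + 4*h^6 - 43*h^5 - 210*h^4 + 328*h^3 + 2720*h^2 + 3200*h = (h - 5)*(h^6 + 9*h^5 + 2*h^4 - 200*h^3 - 672*h^2 - 640*h) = (h - 5)*(h + 4)*(h^5 + 5*h^4 - 18*h^3 - 128*h^2 - 160*h) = (h - 5)*(h + 2)*(h + 4)*(h^4 + 3*h^3 - 24*h^2 - 80*h) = (h - 5)*(h + 2)*(h + 4)^2*(h^3 - h^2 - 20*h) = (h - 5)^2*(h + 2)*(h + 4)^2*(h^2 + 4*h) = (h - 5)^2*(h + 2)*(h + 4)^3*(h)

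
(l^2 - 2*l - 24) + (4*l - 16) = l^2 + 2*l - 40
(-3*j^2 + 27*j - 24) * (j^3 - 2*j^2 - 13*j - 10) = -3*j^5 + 33*j^4 - 39*j^3 - 273*j^2 + 42*j + 240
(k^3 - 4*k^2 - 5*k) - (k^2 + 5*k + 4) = k^3 - 5*k^2 - 10*k - 4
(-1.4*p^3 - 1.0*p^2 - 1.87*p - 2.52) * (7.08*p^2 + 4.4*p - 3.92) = -9.912*p^5 - 13.24*p^4 - 12.1516*p^3 - 22.1496*p^2 - 3.7576*p + 9.8784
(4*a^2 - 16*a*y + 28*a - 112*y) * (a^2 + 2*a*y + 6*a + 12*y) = 4*a^4 - 8*a^3*y + 52*a^3 - 32*a^2*y^2 - 104*a^2*y + 168*a^2 - 416*a*y^2 - 336*a*y - 1344*y^2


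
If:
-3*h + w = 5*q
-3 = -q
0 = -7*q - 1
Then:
No Solution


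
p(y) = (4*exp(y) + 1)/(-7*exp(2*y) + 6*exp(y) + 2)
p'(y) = (4*exp(y) + 1)*(14*exp(2*y) - 6*exp(y))/(-7*exp(2*y) + 6*exp(y) + 2)^2 + 4*exp(y)/(-7*exp(2*y) + 6*exp(y) + 2) = (28*exp(2*y) + 14*exp(y) + 2)*exp(y)/(49*exp(4*y) - 84*exp(3*y) + 8*exp(2*y) + 24*exp(y) + 4)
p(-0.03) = 3.97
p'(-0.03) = 26.90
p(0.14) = -15.55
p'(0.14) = 488.78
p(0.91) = -0.42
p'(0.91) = 0.75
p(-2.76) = 0.53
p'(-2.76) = 0.03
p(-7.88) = 0.50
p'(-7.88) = 0.00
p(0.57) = -0.87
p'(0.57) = 2.35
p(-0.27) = 1.62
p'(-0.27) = 3.54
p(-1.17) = 0.70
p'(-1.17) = 0.28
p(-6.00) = 0.50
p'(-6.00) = 0.00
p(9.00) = 0.00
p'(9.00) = 0.00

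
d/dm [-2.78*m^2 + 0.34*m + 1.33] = 0.34 - 5.56*m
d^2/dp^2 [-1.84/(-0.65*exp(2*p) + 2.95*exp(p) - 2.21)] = ((5.428 - 4.784*exp(p))*(0.65*exp(2*p) - 2.95*exp(p) + 2.21) + 1.84*(1.3*exp(p) - 2.95)*(2.6*exp(p) - 5.9)*exp(p))*exp(p)/(0.65*exp(2*p) - 2.95*exp(p) + 2.21)^3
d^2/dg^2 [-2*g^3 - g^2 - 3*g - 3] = -12*g - 2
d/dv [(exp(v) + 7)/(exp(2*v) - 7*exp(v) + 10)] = (-(exp(v) + 7)*(2*exp(v) - 7) + exp(2*v) - 7*exp(v) + 10)*exp(v)/(exp(2*v) - 7*exp(v) + 10)^2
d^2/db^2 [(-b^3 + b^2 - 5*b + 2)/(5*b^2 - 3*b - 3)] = 4*(-67*b^3 + 84*b^2 - 171*b + 51)/(125*b^6 - 225*b^5 - 90*b^4 + 243*b^3 + 54*b^2 - 81*b - 27)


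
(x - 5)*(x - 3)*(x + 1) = x^3 - 7*x^2 + 7*x + 15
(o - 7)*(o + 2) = o^2 - 5*o - 14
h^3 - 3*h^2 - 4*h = h*(h - 4)*(h + 1)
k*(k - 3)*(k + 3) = k^3 - 9*k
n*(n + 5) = n^2 + 5*n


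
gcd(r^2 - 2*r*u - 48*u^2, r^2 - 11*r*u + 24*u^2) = r - 8*u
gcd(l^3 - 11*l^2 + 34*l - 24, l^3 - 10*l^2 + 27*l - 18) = l^2 - 7*l + 6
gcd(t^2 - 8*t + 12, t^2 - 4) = t - 2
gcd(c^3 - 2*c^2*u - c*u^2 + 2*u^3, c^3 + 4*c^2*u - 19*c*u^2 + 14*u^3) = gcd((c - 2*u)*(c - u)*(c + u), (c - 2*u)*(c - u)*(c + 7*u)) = c^2 - 3*c*u + 2*u^2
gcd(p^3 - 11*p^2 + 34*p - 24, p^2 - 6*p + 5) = p - 1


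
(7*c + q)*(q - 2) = 7*c*q - 14*c + q^2 - 2*q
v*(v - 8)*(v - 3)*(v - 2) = v^4 - 13*v^3 + 46*v^2 - 48*v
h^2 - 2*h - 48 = (h - 8)*(h + 6)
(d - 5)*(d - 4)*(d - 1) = d^3 - 10*d^2 + 29*d - 20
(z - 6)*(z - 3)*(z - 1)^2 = z^4 - 11*z^3 + 37*z^2 - 45*z + 18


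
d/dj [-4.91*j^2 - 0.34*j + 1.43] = -9.82*j - 0.34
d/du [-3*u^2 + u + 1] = 1 - 6*u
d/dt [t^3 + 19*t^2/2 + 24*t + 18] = 3*t^2 + 19*t + 24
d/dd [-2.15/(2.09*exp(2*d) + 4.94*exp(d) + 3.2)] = (8.987*exp(d) + 10.621)*exp(d)/(2.09*exp(2*d) + 4.94*exp(d) + 3.2)^2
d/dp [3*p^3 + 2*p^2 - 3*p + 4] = 9*p^2 + 4*p - 3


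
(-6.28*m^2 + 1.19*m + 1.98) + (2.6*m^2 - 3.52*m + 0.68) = -3.68*m^2 - 2.33*m + 2.66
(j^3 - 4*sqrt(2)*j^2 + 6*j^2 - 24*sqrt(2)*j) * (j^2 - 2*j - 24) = j^5 - 4*sqrt(2)*j^4 + 4*j^4 - 36*j^3 - 16*sqrt(2)*j^3 - 144*j^2 + 144*sqrt(2)*j^2 + 576*sqrt(2)*j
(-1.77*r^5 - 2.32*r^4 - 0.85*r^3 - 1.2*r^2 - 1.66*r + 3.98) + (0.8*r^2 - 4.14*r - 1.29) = -1.77*r^5 - 2.32*r^4 - 0.85*r^3 - 0.4*r^2 - 5.8*r + 2.69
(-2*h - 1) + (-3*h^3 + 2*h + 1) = -3*h^3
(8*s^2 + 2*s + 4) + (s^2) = 9*s^2 + 2*s + 4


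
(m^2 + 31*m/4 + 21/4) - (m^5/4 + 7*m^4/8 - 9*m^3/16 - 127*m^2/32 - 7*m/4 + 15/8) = -m^5/4 - 7*m^4/8 + 9*m^3/16 + 159*m^2/32 + 19*m/2 + 27/8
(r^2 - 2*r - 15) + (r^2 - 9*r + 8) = 2*r^2 - 11*r - 7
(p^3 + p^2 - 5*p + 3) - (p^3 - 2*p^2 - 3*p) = 3*p^2 - 2*p + 3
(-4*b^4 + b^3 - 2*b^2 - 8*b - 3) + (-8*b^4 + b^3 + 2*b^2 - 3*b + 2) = -12*b^4 + 2*b^3 - 11*b - 1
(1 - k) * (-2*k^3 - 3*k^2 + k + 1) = 2*k^4 + k^3 - 4*k^2 + 1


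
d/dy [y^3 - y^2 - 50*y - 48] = 3*y^2 - 2*y - 50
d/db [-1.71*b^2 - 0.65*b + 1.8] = -3.42*b - 0.65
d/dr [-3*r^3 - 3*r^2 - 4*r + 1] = -9*r^2 - 6*r - 4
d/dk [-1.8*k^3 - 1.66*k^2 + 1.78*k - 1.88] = -5.4*k^2 - 3.32*k + 1.78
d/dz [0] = 0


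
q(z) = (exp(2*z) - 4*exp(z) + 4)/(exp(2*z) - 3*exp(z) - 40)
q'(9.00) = 0.00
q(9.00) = 1.00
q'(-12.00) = 0.00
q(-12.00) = -0.10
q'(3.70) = -0.03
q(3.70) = 1.00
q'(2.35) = -4.54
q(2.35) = 1.87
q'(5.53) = 0.00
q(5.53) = 1.00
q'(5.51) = 0.00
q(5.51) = 1.00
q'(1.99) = -43.06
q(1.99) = -3.35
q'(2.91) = -0.35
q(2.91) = 1.11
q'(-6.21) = 0.00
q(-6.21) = -0.10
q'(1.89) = -9.43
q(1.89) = -1.33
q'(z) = (-2*exp(2*z) + 3*exp(z))*(exp(2*z) - 4*exp(z) + 4)/(exp(2*z) - 3*exp(z) - 40)^2 + (2*exp(2*z) - 4*exp(z))/(exp(2*z) - 3*exp(z) - 40) = (exp(2*z) - 88*exp(z) + 172)*exp(z)/(exp(4*z) - 6*exp(3*z) - 71*exp(2*z) + 240*exp(z) + 1600)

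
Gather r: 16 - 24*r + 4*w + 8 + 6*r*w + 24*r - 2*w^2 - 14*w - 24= 6*r*w - 2*w^2 - 10*w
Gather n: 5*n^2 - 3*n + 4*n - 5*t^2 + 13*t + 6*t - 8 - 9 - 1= 5*n^2 + n - 5*t^2 + 19*t - 18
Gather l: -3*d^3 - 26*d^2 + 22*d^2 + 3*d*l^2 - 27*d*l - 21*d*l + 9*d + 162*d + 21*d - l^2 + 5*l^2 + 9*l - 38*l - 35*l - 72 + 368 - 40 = -3*d^3 - 4*d^2 + 192*d + l^2*(3*d + 4) + l*(-48*d - 64) + 256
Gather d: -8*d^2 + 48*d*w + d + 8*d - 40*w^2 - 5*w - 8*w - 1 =-8*d^2 + d*(48*w + 9) - 40*w^2 - 13*w - 1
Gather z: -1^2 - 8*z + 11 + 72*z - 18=64*z - 8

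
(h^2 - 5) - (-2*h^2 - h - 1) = 3*h^2 + h - 4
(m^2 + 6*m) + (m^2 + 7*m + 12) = 2*m^2 + 13*m + 12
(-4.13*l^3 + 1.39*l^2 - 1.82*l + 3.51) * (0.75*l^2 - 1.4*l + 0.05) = -3.0975*l^5 + 6.8245*l^4 - 3.5175*l^3 + 5.25*l^2 - 5.005*l + 0.1755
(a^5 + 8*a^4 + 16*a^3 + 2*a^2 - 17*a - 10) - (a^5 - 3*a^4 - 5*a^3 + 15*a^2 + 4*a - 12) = 11*a^4 + 21*a^3 - 13*a^2 - 21*a + 2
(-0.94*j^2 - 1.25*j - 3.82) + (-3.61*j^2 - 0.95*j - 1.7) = -4.55*j^2 - 2.2*j - 5.52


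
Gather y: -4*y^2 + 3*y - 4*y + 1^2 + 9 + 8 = -4*y^2 - y + 18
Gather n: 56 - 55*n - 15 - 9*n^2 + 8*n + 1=-9*n^2 - 47*n + 42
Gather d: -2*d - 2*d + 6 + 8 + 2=16 - 4*d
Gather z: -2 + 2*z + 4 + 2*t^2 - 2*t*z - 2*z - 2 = 2*t^2 - 2*t*z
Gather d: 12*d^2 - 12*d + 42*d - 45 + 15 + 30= 12*d^2 + 30*d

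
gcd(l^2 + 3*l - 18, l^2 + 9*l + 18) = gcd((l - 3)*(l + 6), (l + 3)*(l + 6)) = l + 6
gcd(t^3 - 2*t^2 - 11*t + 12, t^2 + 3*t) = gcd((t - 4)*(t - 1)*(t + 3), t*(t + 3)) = t + 3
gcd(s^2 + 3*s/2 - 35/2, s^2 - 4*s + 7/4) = s - 7/2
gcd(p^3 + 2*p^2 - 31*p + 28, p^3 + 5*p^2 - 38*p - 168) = p + 7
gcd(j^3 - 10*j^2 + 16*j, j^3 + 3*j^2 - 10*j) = j^2 - 2*j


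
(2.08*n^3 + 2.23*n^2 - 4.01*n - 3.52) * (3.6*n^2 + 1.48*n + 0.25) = 7.488*n^5 + 11.1064*n^4 - 10.6156*n^3 - 18.0493*n^2 - 6.2121*n - 0.88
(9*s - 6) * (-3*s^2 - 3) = -27*s^3 + 18*s^2 - 27*s + 18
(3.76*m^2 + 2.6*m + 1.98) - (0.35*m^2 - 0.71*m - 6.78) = 3.41*m^2 + 3.31*m + 8.76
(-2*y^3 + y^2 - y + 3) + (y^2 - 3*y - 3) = -2*y^3 + 2*y^2 - 4*y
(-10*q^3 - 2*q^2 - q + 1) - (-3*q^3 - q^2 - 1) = -7*q^3 - q^2 - q + 2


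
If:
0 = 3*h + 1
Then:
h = -1/3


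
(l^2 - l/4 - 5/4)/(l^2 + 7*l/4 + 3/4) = (4*l - 5)/(4*l + 3)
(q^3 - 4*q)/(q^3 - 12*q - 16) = q*(q - 2)/(q^2 - 2*q - 8)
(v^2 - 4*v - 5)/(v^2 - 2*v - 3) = (v - 5)/(v - 3)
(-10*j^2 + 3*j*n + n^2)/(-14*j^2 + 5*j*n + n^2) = (5*j + n)/(7*j + n)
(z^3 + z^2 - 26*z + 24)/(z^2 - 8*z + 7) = (z^2 + 2*z - 24)/(z - 7)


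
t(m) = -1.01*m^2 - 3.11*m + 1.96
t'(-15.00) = 27.19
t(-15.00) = -178.64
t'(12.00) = -27.35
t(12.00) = -180.80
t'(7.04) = -17.33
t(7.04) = -69.99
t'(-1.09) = -0.91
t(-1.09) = 4.15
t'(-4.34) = 5.66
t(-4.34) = -3.57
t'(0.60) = -4.32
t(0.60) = -0.27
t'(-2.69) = 2.32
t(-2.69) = 3.02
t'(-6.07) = 9.15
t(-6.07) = -16.38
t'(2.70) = -8.56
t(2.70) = -13.80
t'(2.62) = -8.40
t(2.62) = -13.12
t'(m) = -2.02*m - 3.11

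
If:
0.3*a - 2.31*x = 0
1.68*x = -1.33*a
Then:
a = 0.00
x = 0.00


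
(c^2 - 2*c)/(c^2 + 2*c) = (c - 2)/(c + 2)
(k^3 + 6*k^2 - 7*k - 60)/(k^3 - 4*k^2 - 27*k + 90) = (k + 4)/(k - 6)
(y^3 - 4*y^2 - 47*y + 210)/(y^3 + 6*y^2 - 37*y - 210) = (y - 5)/(y + 5)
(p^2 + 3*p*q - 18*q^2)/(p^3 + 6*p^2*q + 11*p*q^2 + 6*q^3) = (p^2 + 3*p*q - 18*q^2)/(p^3 + 6*p^2*q + 11*p*q^2 + 6*q^3)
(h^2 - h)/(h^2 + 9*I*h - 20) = h*(h - 1)/(h^2 + 9*I*h - 20)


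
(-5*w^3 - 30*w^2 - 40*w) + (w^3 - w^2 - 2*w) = -4*w^3 - 31*w^2 - 42*w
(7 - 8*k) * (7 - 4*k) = 32*k^2 - 84*k + 49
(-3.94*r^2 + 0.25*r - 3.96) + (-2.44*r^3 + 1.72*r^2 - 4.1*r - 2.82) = -2.44*r^3 - 2.22*r^2 - 3.85*r - 6.78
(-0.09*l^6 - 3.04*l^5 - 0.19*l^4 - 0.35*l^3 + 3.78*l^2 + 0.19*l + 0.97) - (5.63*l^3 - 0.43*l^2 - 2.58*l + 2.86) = -0.09*l^6 - 3.04*l^5 - 0.19*l^4 - 5.98*l^3 + 4.21*l^2 + 2.77*l - 1.89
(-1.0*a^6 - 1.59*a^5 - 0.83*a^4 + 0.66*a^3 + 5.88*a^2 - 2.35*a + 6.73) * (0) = 0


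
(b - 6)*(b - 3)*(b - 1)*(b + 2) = b^4 - 8*b^3 + 7*b^2 + 36*b - 36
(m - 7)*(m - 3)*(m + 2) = m^3 - 8*m^2 + m + 42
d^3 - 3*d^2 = d^2*(d - 3)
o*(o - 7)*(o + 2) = o^3 - 5*o^2 - 14*o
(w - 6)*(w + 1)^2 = w^3 - 4*w^2 - 11*w - 6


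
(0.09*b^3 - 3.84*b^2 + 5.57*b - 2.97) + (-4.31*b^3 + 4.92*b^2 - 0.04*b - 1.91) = -4.22*b^3 + 1.08*b^2 + 5.53*b - 4.88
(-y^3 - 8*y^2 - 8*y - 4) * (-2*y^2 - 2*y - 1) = 2*y^5 + 18*y^4 + 33*y^3 + 32*y^2 + 16*y + 4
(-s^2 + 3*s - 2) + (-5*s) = -s^2 - 2*s - 2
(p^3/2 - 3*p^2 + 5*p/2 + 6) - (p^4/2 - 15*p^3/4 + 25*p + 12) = -p^4/2 + 17*p^3/4 - 3*p^2 - 45*p/2 - 6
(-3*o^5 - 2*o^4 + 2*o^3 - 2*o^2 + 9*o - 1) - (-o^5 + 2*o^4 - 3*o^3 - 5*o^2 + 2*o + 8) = -2*o^5 - 4*o^4 + 5*o^3 + 3*o^2 + 7*o - 9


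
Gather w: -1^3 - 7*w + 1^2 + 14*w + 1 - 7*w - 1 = 0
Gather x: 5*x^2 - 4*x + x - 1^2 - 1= 5*x^2 - 3*x - 2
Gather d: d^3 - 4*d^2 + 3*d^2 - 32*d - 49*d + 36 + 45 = d^3 - d^2 - 81*d + 81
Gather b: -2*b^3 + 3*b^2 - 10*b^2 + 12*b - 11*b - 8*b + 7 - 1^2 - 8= -2*b^3 - 7*b^2 - 7*b - 2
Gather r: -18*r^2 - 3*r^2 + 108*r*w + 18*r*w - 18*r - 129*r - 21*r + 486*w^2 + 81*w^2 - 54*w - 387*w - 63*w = -21*r^2 + r*(126*w - 168) + 567*w^2 - 504*w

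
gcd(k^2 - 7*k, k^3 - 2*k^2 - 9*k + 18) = 1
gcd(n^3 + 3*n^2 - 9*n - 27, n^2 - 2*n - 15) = n + 3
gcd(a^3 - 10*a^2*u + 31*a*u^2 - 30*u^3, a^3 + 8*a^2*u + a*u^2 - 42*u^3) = -a + 2*u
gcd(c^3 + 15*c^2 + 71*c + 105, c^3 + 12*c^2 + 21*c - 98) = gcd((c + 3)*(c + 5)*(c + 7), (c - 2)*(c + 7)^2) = c + 7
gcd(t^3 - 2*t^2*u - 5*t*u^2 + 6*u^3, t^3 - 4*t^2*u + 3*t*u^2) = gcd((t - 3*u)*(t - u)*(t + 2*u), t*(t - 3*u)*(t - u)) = t^2 - 4*t*u + 3*u^2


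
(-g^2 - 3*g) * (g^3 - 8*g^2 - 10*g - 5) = -g^5 + 5*g^4 + 34*g^3 + 35*g^2 + 15*g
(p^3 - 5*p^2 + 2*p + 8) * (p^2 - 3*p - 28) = p^5 - 8*p^4 - 11*p^3 + 142*p^2 - 80*p - 224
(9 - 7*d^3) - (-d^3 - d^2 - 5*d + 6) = -6*d^3 + d^2 + 5*d + 3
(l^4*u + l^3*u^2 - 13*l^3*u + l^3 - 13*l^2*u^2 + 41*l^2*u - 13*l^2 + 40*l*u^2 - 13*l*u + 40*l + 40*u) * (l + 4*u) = l^5*u + 5*l^4*u^2 - 13*l^4*u + l^4 + 4*l^3*u^3 - 65*l^3*u^2 + 45*l^3*u - 13*l^3 - 52*l^2*u^3 + 204*l^2*u^2 - 65*l^2*u + 40*l^2 + 160*l*u^3 - 52*l*u^2 + 200*l*u + 160*u^2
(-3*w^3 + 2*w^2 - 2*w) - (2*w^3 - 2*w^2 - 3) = -5*w^3 + 4*w^2 - 2*w + 3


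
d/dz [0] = 0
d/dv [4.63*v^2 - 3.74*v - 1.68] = 9.26*v - 3.74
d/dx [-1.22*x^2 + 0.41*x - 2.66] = 0.41 - 2.44*x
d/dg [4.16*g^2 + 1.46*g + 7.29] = 8.32*g + 1.46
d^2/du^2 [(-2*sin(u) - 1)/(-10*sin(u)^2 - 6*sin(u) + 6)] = (-50*sin(u)^5 - 70*sin(u)^4 - 125*sin(u)^3 + 63*sin(u)^2 + 243*sin(u) + 84)/(2*(5*sin(u)^2 + 3*sin(u) - 3)^3)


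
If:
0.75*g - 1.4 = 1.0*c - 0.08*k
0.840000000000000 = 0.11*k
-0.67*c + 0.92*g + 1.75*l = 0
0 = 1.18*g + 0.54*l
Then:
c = -0.67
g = 0.16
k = 7.64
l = -0.34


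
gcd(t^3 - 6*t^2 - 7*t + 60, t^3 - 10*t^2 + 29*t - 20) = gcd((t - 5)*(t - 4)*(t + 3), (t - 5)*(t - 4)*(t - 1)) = t^2 - 9*t + 20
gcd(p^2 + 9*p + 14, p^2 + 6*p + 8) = p + 2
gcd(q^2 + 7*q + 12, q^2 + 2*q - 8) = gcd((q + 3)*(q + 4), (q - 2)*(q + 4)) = q + 4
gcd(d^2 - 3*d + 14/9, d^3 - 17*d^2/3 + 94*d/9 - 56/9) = d - 7/3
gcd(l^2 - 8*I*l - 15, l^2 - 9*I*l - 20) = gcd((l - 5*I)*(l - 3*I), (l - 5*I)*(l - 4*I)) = l - 5*I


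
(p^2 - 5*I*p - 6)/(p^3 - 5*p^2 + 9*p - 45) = (p - 2*I)/(p^2 + p*(-5 + 3*I) - 15*I)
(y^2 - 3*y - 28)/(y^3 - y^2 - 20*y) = (y - 7)/(y*(y - 5))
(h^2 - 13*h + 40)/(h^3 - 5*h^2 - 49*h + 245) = (h - 8)/(h^2 - 49)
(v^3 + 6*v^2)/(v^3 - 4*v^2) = (v + 6)/(v - 4)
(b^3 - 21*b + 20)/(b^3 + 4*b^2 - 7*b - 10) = (b^2 - 5*b + 4)/(b^2 - b - 2)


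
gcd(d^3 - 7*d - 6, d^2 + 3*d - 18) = d - 3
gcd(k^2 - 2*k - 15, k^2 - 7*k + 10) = k - 5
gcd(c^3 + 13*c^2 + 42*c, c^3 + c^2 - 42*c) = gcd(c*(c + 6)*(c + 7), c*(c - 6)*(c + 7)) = c^2 + 7*c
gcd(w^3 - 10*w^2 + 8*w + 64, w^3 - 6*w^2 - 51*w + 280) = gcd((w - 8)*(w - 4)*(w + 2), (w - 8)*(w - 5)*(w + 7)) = w - 8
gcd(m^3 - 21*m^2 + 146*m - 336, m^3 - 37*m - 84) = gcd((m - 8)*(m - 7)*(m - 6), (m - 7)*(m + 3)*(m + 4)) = m - 7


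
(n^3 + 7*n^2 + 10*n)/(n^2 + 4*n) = (n^2 + 7*n + 10)/(n + 4)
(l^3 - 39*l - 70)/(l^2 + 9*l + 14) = (l^2 - 2*l - 35)/(l + 7)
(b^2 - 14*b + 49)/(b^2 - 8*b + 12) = (b^2 - 14*b + 49)/(b^2 - 8*b + 12)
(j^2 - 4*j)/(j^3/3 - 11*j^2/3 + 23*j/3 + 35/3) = 3*j*(j - 4)/(j^3 - 11*j^2 + 23*j + 35)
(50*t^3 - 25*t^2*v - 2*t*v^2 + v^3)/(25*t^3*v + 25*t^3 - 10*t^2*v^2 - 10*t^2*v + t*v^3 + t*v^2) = (10*t^2 - 3*t*v - v^2)/(t*(5*t*v + 5*t - v^2 - v))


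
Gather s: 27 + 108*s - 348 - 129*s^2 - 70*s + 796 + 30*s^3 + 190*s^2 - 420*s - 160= 30*s^3 + 61*s^2 - 382*s + 315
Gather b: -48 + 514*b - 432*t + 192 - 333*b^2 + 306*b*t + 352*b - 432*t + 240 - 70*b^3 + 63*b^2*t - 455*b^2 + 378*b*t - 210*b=-70*b^3 + b^2*(63*t - 788) + b*(684*t + 656) - 864*t + 384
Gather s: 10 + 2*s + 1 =2*s + 11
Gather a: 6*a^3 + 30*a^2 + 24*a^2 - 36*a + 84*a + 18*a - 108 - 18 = 6*a^3 + 54*a^2 + 66*a - 126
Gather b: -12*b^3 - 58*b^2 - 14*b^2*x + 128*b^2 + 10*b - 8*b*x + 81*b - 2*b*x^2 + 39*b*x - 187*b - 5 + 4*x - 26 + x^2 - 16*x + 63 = -12*b^3 + b^2*(70 - 14*x) + b*(-2*x^2 + 31*x - 96) + x^2 - 12*x + 32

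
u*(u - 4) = u^2 - 4*u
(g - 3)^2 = g^2 - 6*g + 9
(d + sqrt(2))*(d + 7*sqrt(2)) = d^2 + 8*sqrt(2)*d + 14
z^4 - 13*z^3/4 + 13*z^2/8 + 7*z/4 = z*(z - 2)*(z - 7/4)*(z + 1/2)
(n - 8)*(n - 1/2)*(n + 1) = n^3 - 15*n^2/2 - 9*n/2 + 4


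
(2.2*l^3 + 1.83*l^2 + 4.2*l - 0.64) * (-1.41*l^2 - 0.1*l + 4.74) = -3.102*l^5 - 2.8003*l^4 + 4.323*l^3 + 9.1566*l^2 + 19.972*l - 3.0336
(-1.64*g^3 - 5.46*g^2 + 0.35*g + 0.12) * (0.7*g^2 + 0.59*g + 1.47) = -1.148*g^5 - 4.7896*g^4 - 5.3872*g^3 - 7.7357*g^2 + 0.5853*g + 0.1764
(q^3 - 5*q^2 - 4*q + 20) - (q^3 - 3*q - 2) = -5*q^2 - q + 22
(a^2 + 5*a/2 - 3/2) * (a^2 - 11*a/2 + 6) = a^4 - 3*a^3 - 37*a^2/4 + 93*a/4 - 9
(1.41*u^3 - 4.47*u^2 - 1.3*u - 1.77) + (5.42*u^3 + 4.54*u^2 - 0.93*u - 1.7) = 6.83*u^3 + 0.0700000000000003*u^2 - 2.23*u - 3.47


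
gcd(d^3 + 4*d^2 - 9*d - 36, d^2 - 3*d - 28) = d + 4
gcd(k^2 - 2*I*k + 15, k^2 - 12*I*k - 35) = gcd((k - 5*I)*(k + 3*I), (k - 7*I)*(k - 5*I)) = k - 5*I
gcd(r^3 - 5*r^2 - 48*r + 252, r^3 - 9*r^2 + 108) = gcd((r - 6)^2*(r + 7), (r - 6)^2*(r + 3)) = r^2 - 12*r + 36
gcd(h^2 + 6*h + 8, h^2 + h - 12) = h + 4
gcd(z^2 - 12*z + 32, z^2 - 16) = z - 4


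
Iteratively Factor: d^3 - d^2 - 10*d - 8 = (d - 4)*(d^2 + 3*d + 2) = (d - 4)*(d + 1)*(d + 2)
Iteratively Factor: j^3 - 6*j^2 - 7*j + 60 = (j - 4)*(j^2 - 2*j - 15) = (j - 4)*(j + 3)*(j - 5)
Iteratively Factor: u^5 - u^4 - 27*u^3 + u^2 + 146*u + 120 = (u - 5)*(u^4 + 4*u^3 - 7*u^2 - 34*u - 24) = (u - 5)*(u + 2)*(u^3 + 2*u^2 - 11*u - 12) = (u - 5)*(u - 3)*(u + 2)*(u^2 + 5*u + 4) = (u - 5)*(u - 3)*(u + 2)*(u + 4)*(u + 1)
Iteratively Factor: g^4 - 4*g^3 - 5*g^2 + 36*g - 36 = (g - 3)*(g^3 - g^2 - 8*g + 12) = (g - 3)*(g + 3)*(g^2 - 4*g + 4) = (g - 3)*(g - 2)*(g + 3)*(g - 2)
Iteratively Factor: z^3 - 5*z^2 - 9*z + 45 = (z - 3)*(z^2 - 2*z - 15) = (z - 3)*(z + 3)*(z - 5)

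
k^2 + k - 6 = (k - 2)*(k + 3)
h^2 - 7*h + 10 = (h - 5)*(h - 2)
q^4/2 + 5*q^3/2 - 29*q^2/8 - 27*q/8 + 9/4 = (q/2 + 1/2)*(q - 3/2)*(q - 1/2)*(q + 6)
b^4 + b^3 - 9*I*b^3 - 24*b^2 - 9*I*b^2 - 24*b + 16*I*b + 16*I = (b + 1)*(b - 4*I)^2*(b - I)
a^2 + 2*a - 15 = (a - 3)*(a + 5)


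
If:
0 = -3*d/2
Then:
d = 0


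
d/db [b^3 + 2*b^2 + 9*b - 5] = 3*b^2 + 4*b + 9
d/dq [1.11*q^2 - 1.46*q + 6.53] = 2.22*q - 1.46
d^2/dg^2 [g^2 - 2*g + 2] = 2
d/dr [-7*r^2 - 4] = -14*r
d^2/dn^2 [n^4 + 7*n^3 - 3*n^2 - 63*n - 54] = 12*n^2 + 42*n - 6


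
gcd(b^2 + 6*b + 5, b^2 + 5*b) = b + 5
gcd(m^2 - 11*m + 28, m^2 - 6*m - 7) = m - 7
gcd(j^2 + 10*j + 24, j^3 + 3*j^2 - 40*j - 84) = 1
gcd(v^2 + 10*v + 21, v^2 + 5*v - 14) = v + 7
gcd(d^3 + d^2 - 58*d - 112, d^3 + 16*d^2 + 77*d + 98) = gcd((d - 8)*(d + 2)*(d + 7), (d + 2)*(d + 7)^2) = d^2 + 9*d + 14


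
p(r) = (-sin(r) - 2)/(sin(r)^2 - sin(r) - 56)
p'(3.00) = -0.02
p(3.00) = 0.04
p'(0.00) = 0.02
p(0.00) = 0.04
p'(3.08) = -0.02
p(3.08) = 0.04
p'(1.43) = 0.00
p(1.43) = 0.05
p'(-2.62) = -0.01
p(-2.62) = 0.03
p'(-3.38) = -0.02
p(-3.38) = 0.04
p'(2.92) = -0.02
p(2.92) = 0.04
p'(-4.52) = -0.00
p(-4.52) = 0.05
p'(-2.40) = -0.01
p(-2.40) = 0.02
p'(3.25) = -0.02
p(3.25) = 0.03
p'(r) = (-2*sin(r)*cos(r) + cos(r))*(-sin(r) - 2)/(sin(r)^2 - sin(r) - 56)^2 - cos(r)/(sin(r)^2 - sin(r) - 56)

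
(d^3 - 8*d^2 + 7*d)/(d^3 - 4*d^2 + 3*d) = (d - 7)/(d - 3)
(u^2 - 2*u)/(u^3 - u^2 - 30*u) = (2 - u)/(-u^2 + u + 30)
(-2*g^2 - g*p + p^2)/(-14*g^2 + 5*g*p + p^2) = (g + p)/(7*g + p)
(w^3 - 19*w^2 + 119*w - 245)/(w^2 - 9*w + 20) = (w^2 - 14*w + 49)/(w - 4)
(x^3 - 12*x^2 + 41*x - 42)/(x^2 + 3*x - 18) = (x^2 - 9*x + 14)/(x + 6)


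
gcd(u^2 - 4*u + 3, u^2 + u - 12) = u - 3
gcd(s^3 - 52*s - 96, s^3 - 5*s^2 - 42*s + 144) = s^2 - 2*s - 48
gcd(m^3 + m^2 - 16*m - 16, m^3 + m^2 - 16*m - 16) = m^3 + m^2 - 16*m - 16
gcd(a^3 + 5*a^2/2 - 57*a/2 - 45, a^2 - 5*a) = a - 5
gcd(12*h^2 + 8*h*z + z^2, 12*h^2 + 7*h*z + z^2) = 1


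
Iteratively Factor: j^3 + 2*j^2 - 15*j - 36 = (j - 4)*(j^2 + 6*j + 9) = (j - 4)*(j + 3)*(j + 3)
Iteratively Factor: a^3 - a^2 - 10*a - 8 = (a - 4)*(a^2 + 3*a + 2) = (a - 4)*(a + 1)*(a + 2)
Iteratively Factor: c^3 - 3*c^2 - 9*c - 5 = (c + 1)*(c^2 - 4*c - 5) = (c - 5)*(c + 1)*(c + 1)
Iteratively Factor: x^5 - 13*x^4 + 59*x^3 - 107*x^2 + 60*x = (x - 3)*(x^4 - 10*x^3 + 29*x^2 - 20*x) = (x - 4)*(x - 3)*(x^3 - 6*x^2 + 5*x) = (x - 5)*(x - 4)*(x - 3)*(x^2 - x) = x*(x - 5)*(x - 4)*(x - 3)*(x - 1)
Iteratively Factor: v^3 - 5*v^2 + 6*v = (v)*(v^2 - 5*v + 6) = v*(v - 2)*(v - 3)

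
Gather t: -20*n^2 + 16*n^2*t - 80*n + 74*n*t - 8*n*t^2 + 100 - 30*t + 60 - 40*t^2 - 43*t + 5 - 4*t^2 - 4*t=-20*n^2 - 80*n + t^2*(-8*n - 44) + t*(16*n^2 + 74*n - 77) + 165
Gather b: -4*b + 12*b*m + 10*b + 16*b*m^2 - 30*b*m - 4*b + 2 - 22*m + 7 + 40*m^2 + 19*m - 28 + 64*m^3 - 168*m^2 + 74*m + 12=b*(16*m^2 - 18*m + 2) + 64*m^3 - 128*m^2 + 71*m - 7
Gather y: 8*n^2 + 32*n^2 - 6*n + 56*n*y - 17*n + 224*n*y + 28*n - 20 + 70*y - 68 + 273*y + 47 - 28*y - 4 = 40*n^2 + 5*n + y*(280*n + 315) - 45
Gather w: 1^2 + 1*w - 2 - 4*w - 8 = -3*w - 9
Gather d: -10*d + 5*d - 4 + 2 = -5*d - 2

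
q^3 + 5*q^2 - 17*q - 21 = (q - 3)*(q + 1)*(q + 7)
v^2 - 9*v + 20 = (v - 5)*(v - 4)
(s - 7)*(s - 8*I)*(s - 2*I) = s^3 - 7*s^2 - 10*I*s^2 - 16*s + 70*I*s + 112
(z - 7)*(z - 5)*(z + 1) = z^3 - 11*z^2 + 23*z + 35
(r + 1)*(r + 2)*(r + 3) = r^3 + 6*r^2 + 11*r + 6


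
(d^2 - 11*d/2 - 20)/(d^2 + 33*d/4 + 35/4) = 2*(2*d^2 - 11*d - 40)/(4*d^2 + 33*d + 35)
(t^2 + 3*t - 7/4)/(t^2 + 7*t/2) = (t - 1/2)/t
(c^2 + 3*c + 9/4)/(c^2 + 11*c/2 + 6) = (c + 3/2)/(c + 4)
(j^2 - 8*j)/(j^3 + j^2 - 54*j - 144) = j/(j^2 + 9*j + 18)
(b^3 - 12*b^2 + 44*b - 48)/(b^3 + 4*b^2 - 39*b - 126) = (b^2 - 6*b + 8)/(b^2 + 10*b + 21)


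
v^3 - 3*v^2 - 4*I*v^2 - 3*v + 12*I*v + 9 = (v - 3)*(v - 3*I)*(v - I)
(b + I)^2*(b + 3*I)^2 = b^4 + 8*I*b^3 - 22*b^2 - 24*I*b + 9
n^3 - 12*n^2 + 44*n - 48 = (n - 6)*(n - 4)*(n - 2)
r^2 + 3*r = r*(r + 3)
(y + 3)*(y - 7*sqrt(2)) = y^2 - 7*sqrt(2)*y + 3*y - 21*sqrt(2)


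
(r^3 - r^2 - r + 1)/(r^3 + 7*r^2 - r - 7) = (r - 1)/(r + 7)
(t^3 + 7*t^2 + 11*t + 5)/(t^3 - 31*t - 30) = (t + 1)/(t - 6)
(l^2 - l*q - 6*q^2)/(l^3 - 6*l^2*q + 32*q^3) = (l - 3*q)/(l^2 - 8*l*q + 16*q^2)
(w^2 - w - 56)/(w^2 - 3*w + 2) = (w^2 - w - 56)/(w^2 - 3*w + 2)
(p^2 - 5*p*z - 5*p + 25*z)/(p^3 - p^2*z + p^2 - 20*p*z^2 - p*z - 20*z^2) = (p - 5)/(p^2 + 4*p*z + p + 4*z)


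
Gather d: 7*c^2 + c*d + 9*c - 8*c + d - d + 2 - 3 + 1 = 7*c^2 + c*d + c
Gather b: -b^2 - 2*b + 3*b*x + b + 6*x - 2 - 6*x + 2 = -b^2 + b*(3*x - 1)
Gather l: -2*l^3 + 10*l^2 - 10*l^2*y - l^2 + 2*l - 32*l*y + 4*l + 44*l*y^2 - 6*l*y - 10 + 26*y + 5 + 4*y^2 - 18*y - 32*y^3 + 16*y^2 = -2*l^3 + l^2*(9 - 10*y) + l*(44*y^2 - 38*y + 6) - 32*y^3 + 20*y^2 + 8*y - 5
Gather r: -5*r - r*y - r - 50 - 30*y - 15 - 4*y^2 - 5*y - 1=r*(-y - 6) - 4*y^2 - 35*y - 66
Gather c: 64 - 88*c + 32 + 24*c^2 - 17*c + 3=24*c^2 - 105*c + 99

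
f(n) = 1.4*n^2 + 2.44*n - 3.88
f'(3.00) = 10.84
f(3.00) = 16.04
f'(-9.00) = -22.76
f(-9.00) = 87.56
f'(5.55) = 17.98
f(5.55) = 52.79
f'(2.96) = 10.73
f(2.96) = 15.61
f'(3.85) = 13.22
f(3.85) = 26.27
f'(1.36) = 6.25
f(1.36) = 2.03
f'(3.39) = 11.93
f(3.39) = 20.48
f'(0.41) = 3.59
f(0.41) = -2.64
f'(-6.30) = -15.20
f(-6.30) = 36.31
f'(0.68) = 4.34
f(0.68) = -1.57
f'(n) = 2.8*n + 2.44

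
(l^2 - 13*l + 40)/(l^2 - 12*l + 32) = (l - 5)/(l - 4)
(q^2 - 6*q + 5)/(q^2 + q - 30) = (q - 1)/(q + 6)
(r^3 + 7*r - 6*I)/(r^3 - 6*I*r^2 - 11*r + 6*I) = (r + 3*I)/(r - 3*I)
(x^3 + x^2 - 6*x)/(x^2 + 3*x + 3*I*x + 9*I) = x*(x - 2)/(x + 3*I)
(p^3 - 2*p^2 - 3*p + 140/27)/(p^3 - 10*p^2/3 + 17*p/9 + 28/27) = (3*p + 5)/(3*p + 1)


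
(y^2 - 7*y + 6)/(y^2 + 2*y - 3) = (y - 6)/(y + 3)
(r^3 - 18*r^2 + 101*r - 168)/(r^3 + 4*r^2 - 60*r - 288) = (r^2 - 10*r + 21)/(r^2 + 12*r + 36)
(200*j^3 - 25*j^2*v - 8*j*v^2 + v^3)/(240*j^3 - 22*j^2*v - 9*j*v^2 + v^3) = (-5*j + v)/(-6*j + v)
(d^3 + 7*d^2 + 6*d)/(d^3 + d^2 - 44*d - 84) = d*(d + 1)/(d^2 - 5*d - 14)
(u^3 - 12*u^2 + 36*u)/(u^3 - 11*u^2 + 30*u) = (u - 6)/(u - 5)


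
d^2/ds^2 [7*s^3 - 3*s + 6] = 42*s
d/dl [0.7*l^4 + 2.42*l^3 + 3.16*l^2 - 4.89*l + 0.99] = 2.8*l^3 + 7.26*l^2 + 6.32*l - 4.89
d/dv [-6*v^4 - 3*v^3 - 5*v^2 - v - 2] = -24*v^3 - 9*v^2 - 10*v - 1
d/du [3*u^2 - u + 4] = 6*u - 1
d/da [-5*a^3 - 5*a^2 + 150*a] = -15*a^2 - 10*a + 150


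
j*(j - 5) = j^2 - 5*j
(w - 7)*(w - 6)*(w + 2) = w^3 - 11*w^2 + 16*w + 84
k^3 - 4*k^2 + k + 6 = (k - 3)*(k - 2)*(k + 1)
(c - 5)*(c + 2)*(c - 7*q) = c^3 - 7*c^2*q - 3*c^2 + 21*c*q - 10*c + 70*q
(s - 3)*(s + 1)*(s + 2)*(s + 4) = s^4 + 4*s^3 - 7*s^2 - 34*s - 24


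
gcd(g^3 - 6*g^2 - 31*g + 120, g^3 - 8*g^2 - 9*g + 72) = g^2 - 11*g + 24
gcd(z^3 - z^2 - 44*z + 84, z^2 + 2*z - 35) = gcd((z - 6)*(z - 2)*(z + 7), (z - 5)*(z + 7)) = z + 7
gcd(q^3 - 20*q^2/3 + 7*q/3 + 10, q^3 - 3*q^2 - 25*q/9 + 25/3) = q - 5/3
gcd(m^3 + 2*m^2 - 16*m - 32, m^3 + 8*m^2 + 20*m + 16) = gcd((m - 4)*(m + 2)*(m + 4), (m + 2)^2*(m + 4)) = m^2 + 6*m + 8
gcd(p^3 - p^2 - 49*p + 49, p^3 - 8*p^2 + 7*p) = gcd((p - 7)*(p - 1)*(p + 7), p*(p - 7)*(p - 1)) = p^2 - 8*p + 7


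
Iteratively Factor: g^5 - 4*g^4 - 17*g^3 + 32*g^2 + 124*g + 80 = (g + 2)*(g^4 - 6*g^3 - 5*g^2 + 42*g + 40) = (g - 4)*(g + 2)*(g^3 - 2*g^2 - 13*g - 10) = (g - 5)*(g - 4)*(g + 2)*(g^2 + 3*g + 2) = (g - 5)*(g - 4)*(g + 1)*(g + 2)*(g + 2)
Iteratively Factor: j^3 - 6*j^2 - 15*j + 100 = (j - 5)*(j^2 - j - 20) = (j - 5)*(j + 4)*(j - 5)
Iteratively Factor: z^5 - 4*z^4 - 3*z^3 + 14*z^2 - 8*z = (z - 4)*(z^4 - 3*z^2 + 2*z) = (z - 4)*(z + 2)*(z^3 - 2*z^2 + z) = z*(z - 4)*(z + 2)*(z^2 - 2*z + 1) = z*(z - 4)*(z - 1)*(z + 2)*(z - 1)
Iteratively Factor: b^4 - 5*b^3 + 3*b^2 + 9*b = (b)*(b^3 - 5*b^2 + 3*b + 9) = b*(b + 1)*(b^2 - 6*b + 9) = b*(b - 3)*(b + 1)*(b - 3)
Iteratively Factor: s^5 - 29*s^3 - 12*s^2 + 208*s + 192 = (s + 1)*(s^4 - s^3 - 28*s^2 + 16*s + 192) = (s + 1)*(s + 4)*(s^3 - 5*s^2 - 8*s + 48) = (s + 1)*(s + 3)*(s + 4)*(s^2 - 8*s + 16) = (s - 4)*(s + 1)*(s + 3)*(s + 4)*(s - 4)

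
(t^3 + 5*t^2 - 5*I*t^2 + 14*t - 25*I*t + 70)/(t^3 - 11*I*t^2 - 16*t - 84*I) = (t + 5)/(t - 6*I)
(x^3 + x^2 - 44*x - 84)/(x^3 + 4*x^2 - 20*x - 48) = (x - 7)/(x - 4)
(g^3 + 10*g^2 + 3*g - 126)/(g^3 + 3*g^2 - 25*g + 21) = (g + 6)/(g - 1)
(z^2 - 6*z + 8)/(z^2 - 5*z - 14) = (-z^2 + 6*z - 8)/(-z^2 + 5*z + 14)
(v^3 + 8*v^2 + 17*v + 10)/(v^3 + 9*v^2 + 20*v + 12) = (v + 5)/(v + 6)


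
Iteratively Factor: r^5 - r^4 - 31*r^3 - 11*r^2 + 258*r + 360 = (r - 4)*(r^4 + 3*r^3 - 19*r^2 - 87*r - 90) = (r - 5)*(r - 4)*(r^3 + 8*r^2 + 21*r + 18) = (r - 5)*(r - 4)*(r + 2)*(r^2 + 6*r + 9) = (r - 5)*(r - 4)*(r + 2)*(r + 3)*(r + 3)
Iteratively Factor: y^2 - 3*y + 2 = (y - 1)*(y - 2)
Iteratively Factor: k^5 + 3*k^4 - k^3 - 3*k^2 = (k)*(k^4 + 3*k^3 - k^2 - 3*k) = k^2*(k^3 + 3*k^2 - k - 3) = k^2*(k - 1)*(k^2 + 4*k + 3) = k^2*(k - 1)*(k + 1)*(k + 3)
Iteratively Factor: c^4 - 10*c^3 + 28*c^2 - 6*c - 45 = (c - 3)*(c^3 - 7*c^2 + 7*c + 15) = (c - 3)^2*(c^2 - 4*c - 5) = (c - 3)^2*(c + 1)*(c - 5)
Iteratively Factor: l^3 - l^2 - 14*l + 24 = (l - 3)*(l^2 + 2*l - 8) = (l - 3)*(l + 4)*(l - 2)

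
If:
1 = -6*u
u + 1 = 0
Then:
No Solution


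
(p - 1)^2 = p^2 - 2*p + 1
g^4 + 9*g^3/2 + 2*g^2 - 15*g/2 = g*(g - 1)*(g + 5/2)*(g + 3)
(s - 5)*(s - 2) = s^2 - 7*s + 10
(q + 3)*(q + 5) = q^2 + 8*q + 15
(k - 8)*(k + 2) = k^2 - 6*k - 16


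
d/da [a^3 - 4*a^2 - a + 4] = 3*a^2 - 8*a - 1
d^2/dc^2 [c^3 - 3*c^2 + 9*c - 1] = 6*c - 6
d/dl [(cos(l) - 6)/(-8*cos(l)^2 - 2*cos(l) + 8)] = (24*cos(l) - cos(2*l))*sin(l)/(-4*sin(l)^2 + cos(l))^2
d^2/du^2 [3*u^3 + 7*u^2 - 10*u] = 18*u + 14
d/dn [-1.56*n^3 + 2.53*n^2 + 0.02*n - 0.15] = -4.68*n^2 + 5.06*n + 0.02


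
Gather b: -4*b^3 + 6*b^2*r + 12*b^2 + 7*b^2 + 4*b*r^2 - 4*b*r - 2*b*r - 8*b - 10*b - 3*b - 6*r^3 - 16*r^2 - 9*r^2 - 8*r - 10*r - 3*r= -4*b^3 + b^2*(6*r + 19) + b*(4*r^2 - 6*r - 21) - 6*r^3 - 25*r^2 - 21*r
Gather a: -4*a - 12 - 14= -4*a - 26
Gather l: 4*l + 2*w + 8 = 4*l + 2*w + 8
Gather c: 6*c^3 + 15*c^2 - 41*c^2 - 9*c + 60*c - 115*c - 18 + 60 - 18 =6*c^3 - 26*c^2 - 64*c + 24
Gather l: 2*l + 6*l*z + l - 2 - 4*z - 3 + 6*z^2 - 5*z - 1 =l*(6*z + 3) + 6*z^2 - 9*z - 6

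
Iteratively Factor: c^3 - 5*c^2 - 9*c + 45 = (c - 5)*(c^2 - 9) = (c - 5)*(c + 3)*(c - 3)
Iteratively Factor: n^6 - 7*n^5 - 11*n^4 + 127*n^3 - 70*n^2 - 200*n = (n + 1)*(n^5 - 8*n^4 - 3*n^3 + 130*n^2 - 200*n) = (n - 5)*(n + 1)*(n^4 - 3*n^3 - 18*n^2 + 40*n) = (n - 5)*(n - 2)*(n + 1)*(n^3 - n^2 - 20*n) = n*(n - 5)*(n - 2)*(n + 1)*(n^2 - n - 20) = n*(n - 5)*(n - 2)*(n + 1)*(n + 4)*(n - 5)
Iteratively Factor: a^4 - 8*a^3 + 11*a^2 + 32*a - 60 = (a - 5)*(a^3 - 3*a^2 - 4*a + 12) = (a - 5)*(a - 3)*(a^2 - 4) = (a - 5)*(a - 3)*(a + 2)*(a - 2)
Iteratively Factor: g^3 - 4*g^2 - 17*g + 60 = (g + 4)*(g^2 - 8*g + 15) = (g - 5)*(g + 4)*(g - 3)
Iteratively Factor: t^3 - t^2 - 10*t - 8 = (t + 2)*(t^2 - 3*t - 4) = (t + 1)*(t + 2)*(t - 4)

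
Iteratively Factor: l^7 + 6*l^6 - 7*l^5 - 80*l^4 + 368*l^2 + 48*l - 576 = (l - 2)*(l^6 + 8*l^5 + 9*l^4 - 62*l^3 - 124*l^2 + 120*l + 288) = (l - 2)^2*(l^5 + 10*l^4 + 29*l^3 - 4*l^2 - 132*l - 144) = (l - 2)^2*(l + 4)*(l^4 + 6*l^3 + 5*l^2 - 24*l - 36) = (l - 2)^2*(l + 3)*(l + 4)*(l^3 + 3*l^2 - 4*l - 12) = (l - 2)^2*(l + 3)^2*(l + 4)*(l^2 - 4) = (l - 2)^2*(l + 2)*(l + 3)^2*(l + 4)*(l - 2)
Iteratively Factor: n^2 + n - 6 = (n - 2)*(n + 3)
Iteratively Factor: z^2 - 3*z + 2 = (z - 2)*(z - 1)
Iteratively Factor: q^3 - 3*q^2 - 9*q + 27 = (q - 3)*(q^2 - 9) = (q - 3)*(q + 3)*(q - 3)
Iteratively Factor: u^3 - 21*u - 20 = (u - 5)*(u^2 + 5*u + 4) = (u - 5)*(u + 4)*(u + 1)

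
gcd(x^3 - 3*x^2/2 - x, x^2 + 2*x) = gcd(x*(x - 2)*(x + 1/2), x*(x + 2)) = x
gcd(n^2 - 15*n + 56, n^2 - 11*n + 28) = n - 7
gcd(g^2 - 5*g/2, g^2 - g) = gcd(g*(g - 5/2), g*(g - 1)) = g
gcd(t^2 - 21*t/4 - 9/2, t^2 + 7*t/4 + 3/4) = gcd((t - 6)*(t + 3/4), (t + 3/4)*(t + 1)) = t + 3/4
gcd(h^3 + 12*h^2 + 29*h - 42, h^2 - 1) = h - 1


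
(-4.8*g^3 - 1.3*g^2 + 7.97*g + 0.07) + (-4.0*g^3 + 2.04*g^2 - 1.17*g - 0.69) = -8.8*g^3 + 0.74*g^2 + 6.8*g - 0.62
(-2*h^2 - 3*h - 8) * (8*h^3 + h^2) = -16*h^5 - 26*h^4 - 67*h^3 - 8*h^2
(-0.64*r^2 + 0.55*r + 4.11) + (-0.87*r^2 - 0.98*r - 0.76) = -1.51*r^2 - 0.43*r + 3.35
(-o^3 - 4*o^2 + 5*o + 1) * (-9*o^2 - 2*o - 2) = 9*o^5 + 38*o^4 - 35*o^3 - 11*o^2 - 12*o - 2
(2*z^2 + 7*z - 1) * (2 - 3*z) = -6*z^3 - 17*z^2 + 17*z - 2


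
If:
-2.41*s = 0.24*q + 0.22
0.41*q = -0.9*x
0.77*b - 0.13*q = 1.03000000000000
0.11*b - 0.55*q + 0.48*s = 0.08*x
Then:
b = 1.37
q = 0.19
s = -0.11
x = -0.09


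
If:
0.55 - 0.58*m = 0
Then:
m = 0.95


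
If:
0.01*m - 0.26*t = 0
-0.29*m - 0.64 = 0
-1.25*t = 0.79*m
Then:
No Solution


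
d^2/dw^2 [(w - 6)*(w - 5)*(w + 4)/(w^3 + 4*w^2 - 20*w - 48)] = 2*(-11*w^6 + 18*w^5 + 420*w^4 + 1016*w^3 - 6624*w^2 - 12672*w + 68352)/(w^9 + 12*w^8 - 12*w^7 - 560*w^6 - 912*w^5 + 8256*w^4 + 21952*w^3 - 29952*w^2 - 138240*w - 110592)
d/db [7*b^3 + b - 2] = 21*b^2 + 1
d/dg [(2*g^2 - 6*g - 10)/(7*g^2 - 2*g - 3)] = 2*(19*g^2 + 64*g - 1)/(49*g^4 - 28*g^3 - 38*g^2 + 12*g + 9)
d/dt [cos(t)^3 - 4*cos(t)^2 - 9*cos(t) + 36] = (-3*cos(t)^2 + 8*cos(t) + 9)*sin(t)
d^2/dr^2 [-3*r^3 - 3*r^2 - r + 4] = -18*r - 6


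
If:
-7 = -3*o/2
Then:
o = 14/3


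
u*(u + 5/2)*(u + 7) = u^3 + 19*u^2/2 + 35*u/2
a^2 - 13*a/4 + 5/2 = (a - 2)*(a - 5/4)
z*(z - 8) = z^2 - 8*z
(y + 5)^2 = y^2 + 10*y + 25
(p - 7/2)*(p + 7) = p^2 + 7*p/2 - 49/2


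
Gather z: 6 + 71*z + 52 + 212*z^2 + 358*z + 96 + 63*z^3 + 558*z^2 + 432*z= 63*z^3 + 770*z^2 + 861*z + 154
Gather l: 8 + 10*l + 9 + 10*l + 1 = 20*l + 18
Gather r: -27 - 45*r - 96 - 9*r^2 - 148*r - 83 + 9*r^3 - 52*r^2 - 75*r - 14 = 9*r^3 - 61*r^2 - 268*r - 220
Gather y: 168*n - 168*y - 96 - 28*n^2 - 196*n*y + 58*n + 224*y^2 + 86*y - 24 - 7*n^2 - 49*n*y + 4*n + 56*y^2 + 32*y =-35*n^2 + 230*n + 280*y^2 + y*(-245*n - 50) - 120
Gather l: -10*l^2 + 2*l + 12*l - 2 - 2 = -10*l^2 + 14*l - 4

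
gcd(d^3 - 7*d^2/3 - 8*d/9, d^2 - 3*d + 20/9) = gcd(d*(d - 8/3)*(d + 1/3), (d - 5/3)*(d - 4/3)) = 1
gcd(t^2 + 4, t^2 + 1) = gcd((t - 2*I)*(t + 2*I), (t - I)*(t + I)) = 1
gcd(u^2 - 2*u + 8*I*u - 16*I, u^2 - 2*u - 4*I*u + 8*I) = u - 2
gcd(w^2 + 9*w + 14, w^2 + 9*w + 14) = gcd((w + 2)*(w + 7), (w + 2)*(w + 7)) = w^2 + 9*w + 14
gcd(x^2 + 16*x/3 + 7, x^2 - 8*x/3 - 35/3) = x + 7/3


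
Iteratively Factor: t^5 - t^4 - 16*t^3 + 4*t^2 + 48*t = (t + 3)*(t^4 - 4*t^3 - 4*t^2 + 16*t) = (t - 4)*(t + 3)*(t^3 - 4*t) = t*(t - 4)*(t + 3)*(t^2 - 4) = t*(t - 4)*(t + 2)*(t + 3)*(t - 2)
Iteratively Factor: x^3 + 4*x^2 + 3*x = (x + 3)*(x^2 + x) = (x + 1)*(x + 3)*(x)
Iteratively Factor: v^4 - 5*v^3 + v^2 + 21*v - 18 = (v - 3)*(v^3 - 2*v^2 - 5*v + 6) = (v - 3)^2*(v^2 + v - 2) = (v - 3)^2*(v - 1)*(v + 2)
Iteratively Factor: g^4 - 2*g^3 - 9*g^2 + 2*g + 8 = (g - 4)*(g^3 + 2*g^2 - g - 2) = (g - 4)*(g - 1)*(g^2 + 3*g + 2) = (g - 4)*(g - 1)*(g + 1)*(g + 2)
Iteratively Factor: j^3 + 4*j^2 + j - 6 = (j + 2)*(j^2 + 2*j - 3) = (j - 1)*(j + 2)*(j + 3)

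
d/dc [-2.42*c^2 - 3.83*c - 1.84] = -4.84*c - 3.83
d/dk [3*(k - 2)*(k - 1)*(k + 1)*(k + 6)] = 12*k^3 + 36*k^2 - 78*k - 12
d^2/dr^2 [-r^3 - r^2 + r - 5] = -6*r - 2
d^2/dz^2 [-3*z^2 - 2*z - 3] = -6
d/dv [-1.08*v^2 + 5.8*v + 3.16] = 5.8 - 2.16*v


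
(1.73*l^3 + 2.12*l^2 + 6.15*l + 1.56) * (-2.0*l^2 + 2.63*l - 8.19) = -3.46*l^5 + 0.3099*l^4 - 20.8931*l^3 - 4.3083*l^2 - 46.2657*l - 12.7764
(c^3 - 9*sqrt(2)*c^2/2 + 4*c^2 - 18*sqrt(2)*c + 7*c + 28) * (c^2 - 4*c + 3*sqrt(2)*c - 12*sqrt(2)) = c^5 - 3*sqrt(2)*c^4/2 - 36*c^3 + 45*sqrt(2)*c^2 + 320*c - 336*sqrt(2)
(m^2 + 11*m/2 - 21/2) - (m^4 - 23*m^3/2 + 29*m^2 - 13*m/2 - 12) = -m^4 + 23*m^3/2 - 28*m^2 + 12*m + 3/2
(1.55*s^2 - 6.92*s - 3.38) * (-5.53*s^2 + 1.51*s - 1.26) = -8.5715*s^4 + 40.6081*s^3 + 6.2892*s^2 + 3.6154*s + 4.2588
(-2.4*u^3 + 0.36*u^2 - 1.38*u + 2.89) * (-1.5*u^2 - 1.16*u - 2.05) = 3.6*u^5 + 2.244*u^4 + 6.5724*u^3 - 3.4722*u^2 - 0.5234*u - 5.9245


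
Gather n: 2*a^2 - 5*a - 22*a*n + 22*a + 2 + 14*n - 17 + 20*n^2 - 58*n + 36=2*a^2 + 17*a + 20*n^2 + n*(-22*a - 44) + 21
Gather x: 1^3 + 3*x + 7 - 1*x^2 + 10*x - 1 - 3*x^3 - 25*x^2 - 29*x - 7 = -3*x^3 - 26*x^2 - 16*x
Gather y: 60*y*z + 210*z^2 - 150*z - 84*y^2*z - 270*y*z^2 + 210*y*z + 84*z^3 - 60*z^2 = -84*y^2*z + y*(-270*z^2 + 270*z) + 84*z^3 + 150*z^2 - 150*z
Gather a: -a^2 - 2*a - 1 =-a^2 - 2*a - 1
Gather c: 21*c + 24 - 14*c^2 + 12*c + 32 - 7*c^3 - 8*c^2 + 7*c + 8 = -7*c^3 - 22*c^2 + 40*c + 64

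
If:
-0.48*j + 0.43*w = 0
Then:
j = 0.895833333333333*w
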